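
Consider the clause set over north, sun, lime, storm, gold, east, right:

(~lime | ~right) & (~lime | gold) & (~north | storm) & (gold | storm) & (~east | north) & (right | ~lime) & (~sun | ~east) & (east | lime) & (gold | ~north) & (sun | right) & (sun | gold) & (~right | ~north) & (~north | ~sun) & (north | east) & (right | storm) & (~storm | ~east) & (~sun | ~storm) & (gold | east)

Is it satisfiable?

No

Try lime = 0.
From the singleton clause (east), east = 1.
From the singleton clause (north), north = 1.
From the singleton clause (storm), storm = 1.
That conflicts with the unit clause (~storm).
Backtrack on lime: now try lime = 1.
From the singleton clause (~right), right = 0.
That conflicts with the unit clause (right).
Either choice for lime ends in contradiction.
No assignment satisfies every clause.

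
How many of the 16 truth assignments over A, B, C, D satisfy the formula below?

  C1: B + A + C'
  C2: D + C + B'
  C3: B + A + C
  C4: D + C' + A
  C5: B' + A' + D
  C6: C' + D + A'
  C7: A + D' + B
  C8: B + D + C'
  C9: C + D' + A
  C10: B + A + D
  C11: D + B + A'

There are 2^4 = 16 truth assignments over (A, B, C, D).
Check each against the 11 clauses (columns in the order A, B, C, D):
  F F F F  ✗ fails (B + A + C)
  F F F T  ✗ fails (B + A + C)
  F F T F  ✗ fails (B + A + C')
  F F T T  ✗ fails (B + A + C')
  F T F F  ✗ fails (D + C + B')
  F T F T  ✗ fails (C + D' + A)
  F T T F  ✗ fails (D + C' + A)
  F T T T  ✓ satisfies all
  T F F F  ✗ fails (D + B + A')
  T F F T  ✓ satisfies all
  T F T F  ✗ fails (C' + D + A')
  T F T T  ✓ satisfies all
  T T F F  ✗ fails (D + C + B')
  T T F T  ✓ satisfies all
  T T T F  ✗ fails (B' + A' + D)
  T T T T  ✓ satisfies all
5 of the 16 rows are models.

5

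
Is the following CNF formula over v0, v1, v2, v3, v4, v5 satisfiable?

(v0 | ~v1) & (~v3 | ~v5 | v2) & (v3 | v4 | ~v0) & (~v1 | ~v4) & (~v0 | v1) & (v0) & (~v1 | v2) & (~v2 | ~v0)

Unit clause (v0) forces v0 = 1.
Unit clause (v1) forces v1 = 1.
Unit clause (~v4) forces v4 = 0.
Unit clause (v3) forces v3 = 1.
Unit clause (v2) forces v2 = 1.
But (~v2) is also a unit clause — contradiction.
No assignment satisfies every clause.

Unsatisfiable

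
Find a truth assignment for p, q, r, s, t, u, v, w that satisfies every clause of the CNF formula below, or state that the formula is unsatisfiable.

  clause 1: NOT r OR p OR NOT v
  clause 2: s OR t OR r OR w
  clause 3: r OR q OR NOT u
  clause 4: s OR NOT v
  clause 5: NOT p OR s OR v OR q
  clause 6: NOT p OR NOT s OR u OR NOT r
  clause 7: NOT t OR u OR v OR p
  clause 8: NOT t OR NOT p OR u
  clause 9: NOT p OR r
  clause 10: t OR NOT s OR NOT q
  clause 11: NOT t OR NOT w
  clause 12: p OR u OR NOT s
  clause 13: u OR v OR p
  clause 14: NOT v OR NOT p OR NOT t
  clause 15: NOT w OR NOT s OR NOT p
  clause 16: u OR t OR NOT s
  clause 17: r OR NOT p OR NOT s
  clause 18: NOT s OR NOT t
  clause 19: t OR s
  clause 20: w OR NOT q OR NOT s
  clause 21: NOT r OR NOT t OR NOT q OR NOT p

p=false; q=false; r=true; s=true; t=false; u=true; v=false; w=false

Suppose s = true.
The clause (NOT t) is unit, so t = false.
The clause (NOT q) is unit, so q = false.
The clause (u) is unit, so u = true.
The clause (r) is unit, so r = true.
Suppose p = false.
The clause (NOT v) is unit, so v = false.
All clauses hold; w can take either value.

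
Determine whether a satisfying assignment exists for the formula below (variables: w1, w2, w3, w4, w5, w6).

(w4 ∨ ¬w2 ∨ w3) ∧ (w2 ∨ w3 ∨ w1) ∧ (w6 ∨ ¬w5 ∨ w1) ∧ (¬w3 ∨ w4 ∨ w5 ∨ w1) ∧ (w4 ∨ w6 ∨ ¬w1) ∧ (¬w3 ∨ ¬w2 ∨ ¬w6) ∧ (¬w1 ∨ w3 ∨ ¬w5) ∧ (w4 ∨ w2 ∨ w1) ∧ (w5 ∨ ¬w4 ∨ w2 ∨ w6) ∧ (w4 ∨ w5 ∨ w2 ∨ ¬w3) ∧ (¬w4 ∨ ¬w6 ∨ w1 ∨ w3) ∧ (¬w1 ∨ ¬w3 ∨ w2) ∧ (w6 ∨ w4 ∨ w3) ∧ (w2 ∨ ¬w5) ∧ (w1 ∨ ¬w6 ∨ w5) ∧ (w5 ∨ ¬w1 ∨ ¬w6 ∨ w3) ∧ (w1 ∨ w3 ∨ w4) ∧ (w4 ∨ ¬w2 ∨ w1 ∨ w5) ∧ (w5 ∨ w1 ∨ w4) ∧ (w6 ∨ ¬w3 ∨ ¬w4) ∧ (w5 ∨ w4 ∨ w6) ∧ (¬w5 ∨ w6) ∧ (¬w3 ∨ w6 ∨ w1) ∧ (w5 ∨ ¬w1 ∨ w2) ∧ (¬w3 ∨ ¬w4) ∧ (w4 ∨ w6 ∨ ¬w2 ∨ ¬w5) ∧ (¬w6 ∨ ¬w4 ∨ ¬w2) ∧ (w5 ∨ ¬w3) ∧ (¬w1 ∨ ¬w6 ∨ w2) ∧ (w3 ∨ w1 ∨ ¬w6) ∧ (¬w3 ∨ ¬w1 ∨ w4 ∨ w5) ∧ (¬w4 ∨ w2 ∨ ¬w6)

Branch on w2: set w2 = True.
Branch on w4: set w4 = True.
Unit clause (¬w3) forces w3 = False.
Unit clause (¬w6) forces w6 = False.
Unit clause (¬w5) forces w5 = False.
All clauses hold; w1 can take either value.
A satisfying assignment: w1: True, w2: True, w3: False, w4: True, w5: False, w6: False.

Satisfiable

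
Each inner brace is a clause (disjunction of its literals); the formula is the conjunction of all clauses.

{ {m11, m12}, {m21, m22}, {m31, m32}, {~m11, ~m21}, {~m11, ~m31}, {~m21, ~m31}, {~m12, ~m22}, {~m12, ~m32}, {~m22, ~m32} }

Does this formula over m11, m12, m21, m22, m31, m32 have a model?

Case m11 = 1:
The clause (~m21) is unit, so m21 = 0.
The clause (m22) is unit, so m22 = 1.
The clause (~m31) is unit, so m31 = 0.
The clause (m32) is unit, so m32 = 1.
Now (~m32) is unsatisfied and unit — conflict.
That branch fails; take m11 = 0 instead.
The clause (m12) is unit, so m12 = 1.
The clause (~m22) is unit, so m22 = 0.
The clause (m21) is unit, so m21 = 1.
The clause (~m31) is unit, so m31 = 0.
The clause (m32) is unit, so m32 = 1.
Now (~m32) is unsatisfied and unit — conflict.
Neither m11 = 1 nor m11 = 0 works.
No assignment satisfies every clause.

No, unsatisfiable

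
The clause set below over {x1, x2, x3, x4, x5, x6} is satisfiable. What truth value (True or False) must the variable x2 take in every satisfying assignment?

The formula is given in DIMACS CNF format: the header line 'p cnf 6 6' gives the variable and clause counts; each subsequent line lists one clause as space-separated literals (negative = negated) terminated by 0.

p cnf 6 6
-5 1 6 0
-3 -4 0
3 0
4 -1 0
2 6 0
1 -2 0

False

Suppose x2 = True.
The clause (x3) is unit, so x3 = True.
The clause (¬x4) is unit, so x4 = False.
The clause (¬x1) is unit, so x1 = False.
Now (x1) is unsatisfied and unit — conflict.
So every satisfying assignment has x2 = False.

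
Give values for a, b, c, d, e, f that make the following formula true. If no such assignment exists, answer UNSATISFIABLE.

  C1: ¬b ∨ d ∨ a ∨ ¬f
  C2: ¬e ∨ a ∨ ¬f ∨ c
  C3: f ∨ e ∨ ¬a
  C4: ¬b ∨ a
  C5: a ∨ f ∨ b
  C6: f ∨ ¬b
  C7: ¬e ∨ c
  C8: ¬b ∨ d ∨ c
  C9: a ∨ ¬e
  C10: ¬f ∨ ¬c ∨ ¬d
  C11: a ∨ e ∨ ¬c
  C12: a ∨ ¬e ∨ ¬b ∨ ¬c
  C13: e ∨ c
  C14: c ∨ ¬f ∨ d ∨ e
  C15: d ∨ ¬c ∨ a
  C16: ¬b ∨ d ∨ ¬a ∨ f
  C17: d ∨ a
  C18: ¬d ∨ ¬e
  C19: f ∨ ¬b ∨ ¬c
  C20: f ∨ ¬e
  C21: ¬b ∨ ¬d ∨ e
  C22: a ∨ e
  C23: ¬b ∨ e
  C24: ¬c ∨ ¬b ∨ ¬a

a: True,  b: False,  c: True,  d: False,  e: False,  f: True

Branch on b: set b = False.
Branch on a: set a = True.
Branch on f: set f = True.
Branch on e: set e = False.
The clause (c) is unit, so c = True.
The clause (¬d) is unit, so d = False.
Every clause now holds.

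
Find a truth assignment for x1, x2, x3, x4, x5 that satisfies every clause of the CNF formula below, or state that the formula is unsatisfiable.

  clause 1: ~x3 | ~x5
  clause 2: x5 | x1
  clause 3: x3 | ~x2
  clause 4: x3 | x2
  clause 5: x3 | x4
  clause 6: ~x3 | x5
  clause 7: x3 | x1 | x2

UNSATISFIABLE

Suppose x3 = 0.
From the singleton clause (~x2), x2 = 0.
But (x2) is also a unit clause — contradiction.
Undo x3 and try x3 = 1.
From the singleton clause (~x5), x5 = 0.
But (x5) is also a unit clause — contradiction.
Neither x3 = 1 nor x3 = 0 works.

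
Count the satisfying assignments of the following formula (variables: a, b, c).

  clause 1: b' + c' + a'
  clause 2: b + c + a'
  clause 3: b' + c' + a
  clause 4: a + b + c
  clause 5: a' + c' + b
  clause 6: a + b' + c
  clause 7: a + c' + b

1

There are 2^3 = 8 truth assignments over (a, b, c).
Check each against the 7 clauses (columns in the order a, b, c):
  F F F  ✗ fails (a + b + c)
  F F T  ✗ fails (a + c' + b)
  F T F  ✗ fails (a + b' + c)
  F T T  ✗ fails (b' + c' + a)
  T F F  ✗ fails (b + c + a')
  T F T  ✗ fails (a' + c' + b)
  T T F  ✓ satisfies all
  T T T  ✗ fails (b' + c' + a')
1 of the 8 rows is a model.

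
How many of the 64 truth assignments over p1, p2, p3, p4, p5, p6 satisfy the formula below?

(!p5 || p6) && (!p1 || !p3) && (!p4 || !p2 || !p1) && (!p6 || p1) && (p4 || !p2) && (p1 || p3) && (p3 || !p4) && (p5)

1

There are 2^6 = 64 truth assignments over (p1, p2, p3, p4, p5, p6).
Split on p6. With p6 = true, the clauses containing p6 are satisfied and !p6 drops from the rest; 1 of the 2^5 = 32 assignments to the other variables satisfy what remains.
With p6 = false, by the same count on the reduced clause set, 0 assignments work.
(One model: p1=T, p2=F, p3=F, p4=F, p5=T, p6=T.)
Total: 1 + 0 = 1.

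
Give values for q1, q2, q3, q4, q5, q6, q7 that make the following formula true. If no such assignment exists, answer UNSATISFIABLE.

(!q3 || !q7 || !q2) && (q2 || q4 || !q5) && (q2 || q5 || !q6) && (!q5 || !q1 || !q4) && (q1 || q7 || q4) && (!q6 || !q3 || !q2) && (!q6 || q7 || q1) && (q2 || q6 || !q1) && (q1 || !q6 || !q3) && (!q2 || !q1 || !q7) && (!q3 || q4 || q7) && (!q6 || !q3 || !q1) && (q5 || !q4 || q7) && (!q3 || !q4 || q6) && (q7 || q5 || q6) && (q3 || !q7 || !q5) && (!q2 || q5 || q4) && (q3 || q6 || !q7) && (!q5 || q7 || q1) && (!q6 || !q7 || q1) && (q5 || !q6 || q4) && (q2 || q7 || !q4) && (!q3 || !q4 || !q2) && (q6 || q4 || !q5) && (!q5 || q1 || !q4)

Suppose q3 = true.
Suppose q7 = true.
The clause (!q2) is unit, so q2 = false.
Suppose q4 = false.
The clause (!q5) is unit, so q5 = false.
The clause (!q6) is unit, so q6 = false.
The clause (!q1) is unit, so q1 = false.
Every clause now holds.

q1=false; q2=false; q3=true; q4=false; q5=false; q6=false; q7=true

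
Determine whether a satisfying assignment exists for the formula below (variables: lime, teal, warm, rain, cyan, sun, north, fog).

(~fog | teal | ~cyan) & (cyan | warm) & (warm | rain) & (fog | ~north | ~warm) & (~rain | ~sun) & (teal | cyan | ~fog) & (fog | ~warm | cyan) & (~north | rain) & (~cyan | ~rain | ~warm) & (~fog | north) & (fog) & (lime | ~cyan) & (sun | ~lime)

Yes

From the singleton clause (fog), fog = 1.
From the singleton clause (north), north = 1.
From the singleton clause (rain), rain = 1.
From the singleton clause (~sun), sun = 0.
From the singleton clause (~lime), lime = 0.
From the singleton clause (~cyan), cyan = 0.
From the singleton clause (warm), warm = 1.
From the singleton clause (teal), teal = 1.
This assignment satisfies each clause.
A satisfying assignment: lime=0; teal=1; warm=1; rain=1; cyan=0; sun=0; north=1; fog=1.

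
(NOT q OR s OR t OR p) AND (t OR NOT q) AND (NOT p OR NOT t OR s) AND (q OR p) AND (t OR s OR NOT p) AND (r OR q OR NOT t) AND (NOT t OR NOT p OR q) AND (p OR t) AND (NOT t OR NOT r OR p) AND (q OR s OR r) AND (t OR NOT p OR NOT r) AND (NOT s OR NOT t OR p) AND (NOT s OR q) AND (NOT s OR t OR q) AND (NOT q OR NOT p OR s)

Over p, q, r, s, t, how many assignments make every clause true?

3

There are 2^5 = 32 truth assignments over (p, q, r, s, t).
Split on s. With s = true, the clauses containing s are satisfied and NOT s drops from the rest; 2 of the 2^4 = 16 assignments to the other variables satisfy what remains.
With s = false, by the same count on the reduced clause set, 1 assignment works.
(One model: p=F, q=T, r=F, s=F, t=T.)
Total: 2 + 1 = 3.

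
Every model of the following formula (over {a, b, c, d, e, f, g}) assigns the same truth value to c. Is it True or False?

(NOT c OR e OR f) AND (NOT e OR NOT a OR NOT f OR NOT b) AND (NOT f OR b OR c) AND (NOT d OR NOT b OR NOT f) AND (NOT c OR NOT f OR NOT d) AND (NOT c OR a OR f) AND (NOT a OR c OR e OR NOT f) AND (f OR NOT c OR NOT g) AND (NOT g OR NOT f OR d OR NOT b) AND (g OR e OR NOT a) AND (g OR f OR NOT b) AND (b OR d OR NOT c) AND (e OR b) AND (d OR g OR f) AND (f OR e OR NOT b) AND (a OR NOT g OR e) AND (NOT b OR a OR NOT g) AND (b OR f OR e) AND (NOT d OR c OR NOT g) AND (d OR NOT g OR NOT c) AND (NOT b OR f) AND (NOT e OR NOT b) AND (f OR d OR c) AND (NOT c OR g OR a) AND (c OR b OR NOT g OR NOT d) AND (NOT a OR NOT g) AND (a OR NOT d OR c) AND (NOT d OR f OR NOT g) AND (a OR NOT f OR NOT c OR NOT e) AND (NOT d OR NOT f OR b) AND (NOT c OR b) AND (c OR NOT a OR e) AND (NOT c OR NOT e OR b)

False

Suppose c = true.
(b) alone gives b = true.
(f) alone gives f = true.
(NOT d) alone gives d = false.
(NOT g) alone gives g = false.
(NOT e) alone gives e = false.
(NOT a) alone gives a = false.
That conflicts with the unit clause (a).
So every satisfying assignment has c = False.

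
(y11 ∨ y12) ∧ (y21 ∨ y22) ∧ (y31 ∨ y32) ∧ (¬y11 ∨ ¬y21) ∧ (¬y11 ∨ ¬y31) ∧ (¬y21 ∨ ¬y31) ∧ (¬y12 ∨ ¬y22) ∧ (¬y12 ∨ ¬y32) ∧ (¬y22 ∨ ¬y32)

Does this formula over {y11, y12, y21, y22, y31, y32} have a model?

Try y11 = True.
From the singleton clause (¬y21), y21 = False.
From the singleton clause (y22), y22 = True.
From the singleton clause (¬y31), y31 = False.
From the singleton clause (y32), y32 = True.
Now (¬y32) is unsatisfied and unit — conflict.
Undo y11 and try y11 = False.
From the singleton clause (y12), y12 = True.
From the singleton clause (¬y22), y22 = False.
From the singleton clause (y21), y21 = True.
From the singleton clause (¬y31), y31 = False.
From the singleton clause (y32), y32 = True.
Now (¬y32) is unsatisfied and unit — conflict.
Neither y11 = True nor y11 = False works.
No assignment satisfies every clause.

No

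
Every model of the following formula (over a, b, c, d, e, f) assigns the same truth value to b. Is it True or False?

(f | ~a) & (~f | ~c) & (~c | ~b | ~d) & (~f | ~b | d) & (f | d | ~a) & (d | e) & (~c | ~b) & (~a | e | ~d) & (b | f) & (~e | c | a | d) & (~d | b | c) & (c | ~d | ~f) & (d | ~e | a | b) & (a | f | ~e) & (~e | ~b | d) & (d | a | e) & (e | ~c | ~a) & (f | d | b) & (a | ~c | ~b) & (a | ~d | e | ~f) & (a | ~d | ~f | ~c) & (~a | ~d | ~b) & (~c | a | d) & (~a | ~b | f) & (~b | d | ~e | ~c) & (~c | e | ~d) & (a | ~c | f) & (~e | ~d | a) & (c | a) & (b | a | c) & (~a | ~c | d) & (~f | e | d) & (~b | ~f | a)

False

Suppose b = 1.
(~c) alone gives c = 0.
(a) alone gives a = 1.
(f) alone gives f = 1.
(d) alone gives d = 1.
But (~d) is also a unit clause — contradiction.
So every satisfying assignment has b = False.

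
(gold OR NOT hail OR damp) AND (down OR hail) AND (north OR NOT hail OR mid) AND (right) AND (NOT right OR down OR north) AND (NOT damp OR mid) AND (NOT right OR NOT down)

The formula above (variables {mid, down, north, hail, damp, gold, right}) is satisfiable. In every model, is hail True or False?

Suppose hail = false.
(down) alone gives down = true.
(right) alone gives right = true.
That conflicts with the unit clause (NOT right).
So every satisfying assignment has hail = True.

True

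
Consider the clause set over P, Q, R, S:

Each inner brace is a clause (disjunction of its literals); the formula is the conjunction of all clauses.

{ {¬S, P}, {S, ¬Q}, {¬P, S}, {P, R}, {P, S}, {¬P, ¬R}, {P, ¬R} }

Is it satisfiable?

Try S = True.
The clause (P) is unit, so P = True.
The clause (¬R) is unit, so R = False.
Every clause is now satisfied; Q is unconstrained.
A satisfying assignment: P ↦ True; Q ↦ False; R ↦ False; S ↦ True.

Yes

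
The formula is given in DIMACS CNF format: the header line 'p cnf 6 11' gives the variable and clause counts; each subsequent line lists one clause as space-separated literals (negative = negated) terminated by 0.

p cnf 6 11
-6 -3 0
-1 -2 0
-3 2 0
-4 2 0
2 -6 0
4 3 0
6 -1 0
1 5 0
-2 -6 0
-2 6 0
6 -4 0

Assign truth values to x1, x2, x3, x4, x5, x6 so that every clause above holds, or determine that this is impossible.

Try x6 = False.
The clause (¬x1) is unit, so x1 = False.
The clause (x5) is unit, so x5 = True.
The clause (¬x2) is unit, so x2 = False.
The clause (¬x3) is unit, so x3 = False.
The clause (¬x4) is unit, so x4 = False.
That conflicts with the unit clause (x4).
That branch fails; take x6 = True instead.
The clause (¬x3) is unit, so x3 = False.
The clause (x2) is unit, so x2 = True.
That conflicts with the unit clause (¬x2).
Neither x6 = True nor x6 = False works.

UNSATISFIABLE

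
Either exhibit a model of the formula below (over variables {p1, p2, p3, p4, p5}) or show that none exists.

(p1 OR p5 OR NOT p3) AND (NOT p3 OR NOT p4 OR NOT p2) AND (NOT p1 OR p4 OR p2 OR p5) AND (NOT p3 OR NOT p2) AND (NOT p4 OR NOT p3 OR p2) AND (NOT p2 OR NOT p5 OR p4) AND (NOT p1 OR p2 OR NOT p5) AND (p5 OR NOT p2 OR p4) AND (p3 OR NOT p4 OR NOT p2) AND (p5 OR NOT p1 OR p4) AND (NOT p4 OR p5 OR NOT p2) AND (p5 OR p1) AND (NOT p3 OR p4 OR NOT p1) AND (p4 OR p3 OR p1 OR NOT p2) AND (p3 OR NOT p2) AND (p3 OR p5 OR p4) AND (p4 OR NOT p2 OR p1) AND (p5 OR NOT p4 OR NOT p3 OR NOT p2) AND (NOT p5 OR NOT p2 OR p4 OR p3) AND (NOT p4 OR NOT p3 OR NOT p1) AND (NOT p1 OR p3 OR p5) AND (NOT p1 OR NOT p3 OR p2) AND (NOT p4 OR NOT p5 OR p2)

p1 ↦ false; p2 ↦ false; p3 ↦ true; p4 ↦ false; p5 ↦ true

Suppose p3 = true.
Unit clause (NOT p2) forces p2 = false.
Unit clause (NOT p4) forces p4 = false.
Unit clause (NOT p1) forces p1 = false.
Unit clause (p5) forces p5 = true.
Every clause now holds.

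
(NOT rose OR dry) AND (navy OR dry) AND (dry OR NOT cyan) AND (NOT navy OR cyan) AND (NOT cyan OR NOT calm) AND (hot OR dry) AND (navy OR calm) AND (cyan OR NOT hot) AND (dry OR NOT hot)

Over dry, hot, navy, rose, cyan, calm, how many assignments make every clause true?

6

There are 2^6 = 64 truth assignments over (dry, hot, navy, rose, cyan, calm).
Split on rose. With rose = true, the clauses containing rose are satisfied and NOT rose drops from the rest; 3 of the 2^5 = 32 assignments to the other variables satisfy what remains.
With rose = false, by the same count on the reduced clause set, 3 assignments work.
(One model: dry=T, hot=F, navy=F, rose=F, cyan=F, calm=T.)
Total: 3 + 3 = 6.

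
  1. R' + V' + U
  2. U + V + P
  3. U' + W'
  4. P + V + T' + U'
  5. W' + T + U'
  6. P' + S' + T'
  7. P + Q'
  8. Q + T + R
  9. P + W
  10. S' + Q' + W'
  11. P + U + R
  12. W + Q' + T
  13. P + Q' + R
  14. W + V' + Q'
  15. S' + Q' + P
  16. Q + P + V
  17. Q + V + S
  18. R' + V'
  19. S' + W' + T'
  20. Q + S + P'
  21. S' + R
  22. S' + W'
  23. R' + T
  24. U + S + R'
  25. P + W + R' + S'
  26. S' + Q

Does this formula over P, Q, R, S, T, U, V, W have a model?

Yes, satisfiable

Suppose U = 0.
Suppose R = 0.
Unit clause (P) forces P = 1.
Unit clause (S') forces S = 0.
Unit clause (Q) forces Q = 1.
Suppose W = 1.
Every clause is now satisfied; T, V are unconstrained.
A satisfying assignment: P=1; Q=1; R=0; S=0; T=0; U=0; V=1; W=1.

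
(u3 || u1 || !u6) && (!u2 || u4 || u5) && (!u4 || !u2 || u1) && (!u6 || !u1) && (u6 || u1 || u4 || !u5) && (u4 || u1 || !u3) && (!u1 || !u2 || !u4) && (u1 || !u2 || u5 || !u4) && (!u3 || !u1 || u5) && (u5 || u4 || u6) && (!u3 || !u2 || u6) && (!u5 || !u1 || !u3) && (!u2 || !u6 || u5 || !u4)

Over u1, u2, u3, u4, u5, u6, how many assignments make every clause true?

There are 2^6 = 64 truth assignments over (u1, u2, u3, u4, u5, u6).
Split on u3. With u3 = true, the clauses containing u3 are satisfied and !u3 drops from the rest; 4 of the 2^5 = 32 assignments to the other variables satisfy what remains.
With u3 = false, by the same count on the reduced clause set, 6 assignments work.
Total: 4 + 6 = 10.

10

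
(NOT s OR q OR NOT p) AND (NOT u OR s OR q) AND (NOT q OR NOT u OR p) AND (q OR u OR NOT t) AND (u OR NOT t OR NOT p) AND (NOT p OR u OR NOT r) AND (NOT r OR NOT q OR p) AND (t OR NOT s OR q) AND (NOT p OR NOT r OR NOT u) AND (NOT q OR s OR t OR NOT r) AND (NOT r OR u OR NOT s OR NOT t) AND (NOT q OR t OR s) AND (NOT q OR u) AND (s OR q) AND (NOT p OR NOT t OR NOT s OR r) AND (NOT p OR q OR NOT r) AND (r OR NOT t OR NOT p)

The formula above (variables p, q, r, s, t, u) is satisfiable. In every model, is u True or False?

True

Suppose u = false.
The clause (NOT q) is unit, so q = false.
The clause (NOT t) is unit, so t = false.
The clause (NOT s) is unit, so s = false.
Now (s) is unsatisfied and unit — conflict.
So every satisfying assignment has u = True.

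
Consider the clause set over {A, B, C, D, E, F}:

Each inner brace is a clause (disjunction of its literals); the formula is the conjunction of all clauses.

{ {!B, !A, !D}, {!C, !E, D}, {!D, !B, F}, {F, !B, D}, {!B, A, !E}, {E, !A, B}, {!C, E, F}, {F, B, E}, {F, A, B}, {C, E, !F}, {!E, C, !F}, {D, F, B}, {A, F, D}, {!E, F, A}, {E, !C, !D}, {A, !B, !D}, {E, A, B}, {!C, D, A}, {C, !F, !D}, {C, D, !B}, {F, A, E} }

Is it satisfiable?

Branch on B: set B = false.
Branch on E: set E = true.
Branch on C: set C = false.
The clause (!F) is unit, so F = false.
The clause (A) is unit, so A = true.
The clause (D) is unit, so D = true.
This assignment satisfies each clause.
A satisfying assignment: A: true, B: false, C: false, D: true, E: true, F: false.

Satisfiable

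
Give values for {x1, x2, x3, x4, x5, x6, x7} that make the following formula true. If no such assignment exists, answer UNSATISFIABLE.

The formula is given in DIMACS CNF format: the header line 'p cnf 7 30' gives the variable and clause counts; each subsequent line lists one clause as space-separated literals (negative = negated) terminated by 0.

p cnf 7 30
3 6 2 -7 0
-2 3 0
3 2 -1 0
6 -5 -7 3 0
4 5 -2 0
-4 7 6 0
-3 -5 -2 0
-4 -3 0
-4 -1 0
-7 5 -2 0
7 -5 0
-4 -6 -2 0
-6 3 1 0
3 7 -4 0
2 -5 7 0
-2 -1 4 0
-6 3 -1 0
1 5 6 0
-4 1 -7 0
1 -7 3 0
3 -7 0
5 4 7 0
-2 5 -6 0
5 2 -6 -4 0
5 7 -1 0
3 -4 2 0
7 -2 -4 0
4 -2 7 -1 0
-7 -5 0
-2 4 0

x1 ↦ False,  x2 ↦ False,  x3 ↦ True,  x4 ↦ False,  x5 ↦ False,  x6 ↦ True,  x7 ↦ True

Try x2 = False.
Try x3 = True.
Unit clause (¬x4) forces x4 = False.
Try x7 = True.
Unit clause (¬x5) forces x5 = False.
Try x1 = False.
Unit clause (x6) forces x6 = True.
This assignment satisfies each clause.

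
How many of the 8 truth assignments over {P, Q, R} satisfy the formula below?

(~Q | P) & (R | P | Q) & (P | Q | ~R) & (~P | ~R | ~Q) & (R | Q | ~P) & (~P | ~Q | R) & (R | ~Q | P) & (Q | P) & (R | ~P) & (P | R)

1

There are 2^3 = 8 truth assignments over (P, Q, R).
Check each against the 10 clauses (columns in the order P, Q, R):
  F F F  ✗ fails (R | P | Q)
  F F T  ✗ fails (P | Q | ~R)
  F T F  ✗ fails (~Q | P)
  F T T  ✗ fails (~Q | P)
  T F F  ✗ fails (R | Q | ~P)
  T F T  ✓ satisfies all
  T T F  ✗ fails (~P | ~Q | R)
  T T T  ✗ fails (~P | ~R | ~Q)
1 of the 8 rows is a model.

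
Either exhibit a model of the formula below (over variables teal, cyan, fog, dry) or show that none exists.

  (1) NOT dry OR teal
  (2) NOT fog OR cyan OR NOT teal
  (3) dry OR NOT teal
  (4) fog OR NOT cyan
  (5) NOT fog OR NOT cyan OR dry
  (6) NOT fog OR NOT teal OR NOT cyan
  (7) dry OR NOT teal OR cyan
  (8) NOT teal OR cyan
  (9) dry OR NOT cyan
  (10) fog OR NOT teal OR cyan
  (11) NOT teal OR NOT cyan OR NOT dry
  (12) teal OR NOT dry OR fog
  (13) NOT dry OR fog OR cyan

Case dry = false:
From the singleton clause (NOT teal), teal = false.
From the singleton clause (NOT cyan), cyan = false.
All clauses hold; fog can take either value.

teal ↦ false; cyan ↦ false; fog ↦ true; dry ↦ false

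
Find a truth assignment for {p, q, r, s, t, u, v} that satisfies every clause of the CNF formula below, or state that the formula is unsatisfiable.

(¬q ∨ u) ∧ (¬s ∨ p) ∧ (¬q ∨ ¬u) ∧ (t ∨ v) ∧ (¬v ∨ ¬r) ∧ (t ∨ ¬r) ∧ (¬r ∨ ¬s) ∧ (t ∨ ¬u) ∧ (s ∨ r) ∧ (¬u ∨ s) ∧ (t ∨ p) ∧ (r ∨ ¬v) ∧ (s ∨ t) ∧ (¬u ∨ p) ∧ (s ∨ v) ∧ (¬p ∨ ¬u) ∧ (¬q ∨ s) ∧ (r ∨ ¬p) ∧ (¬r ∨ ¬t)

Try q = False.
Try s = False.
Unit clause (r) forces r = True.
Unit clause (¬v) forces v = False.
That conflicts with the unit clause (v).
That branch fails; take s = True instead.
Unit clause (p) forces p = True.
Unit clause (¬r) forces r = False.
That conflicts with the unit clause (r).
Both values of s lead to a conflict.
That branch fails; take q = True instead.
Unit clause (u) forces u = True.
That conflicts with the unit clause (¬u).
Both values of q lead to a conflict.

UNSATISFIABLE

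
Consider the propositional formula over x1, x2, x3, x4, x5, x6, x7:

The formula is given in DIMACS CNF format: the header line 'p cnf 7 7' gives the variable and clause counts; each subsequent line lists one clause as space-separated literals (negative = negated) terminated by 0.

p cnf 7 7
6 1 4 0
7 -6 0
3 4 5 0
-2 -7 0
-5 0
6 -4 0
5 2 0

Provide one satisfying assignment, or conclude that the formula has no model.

(¬x5) alone gives x5 = False.
(x2) alone gives x2 = True.
(¬x7) alone gives x7 = False.
(¬x6) alone gives x6 = False.
(¬x4) alone gives x4 = False.
(x1) alone gives x1 = True.
(x3) alone gives x3 = True.
Every clause now holds.

x1=True,  x2=True,  x3=True,  x4=False,  x5=False,  x6=False,  x7=False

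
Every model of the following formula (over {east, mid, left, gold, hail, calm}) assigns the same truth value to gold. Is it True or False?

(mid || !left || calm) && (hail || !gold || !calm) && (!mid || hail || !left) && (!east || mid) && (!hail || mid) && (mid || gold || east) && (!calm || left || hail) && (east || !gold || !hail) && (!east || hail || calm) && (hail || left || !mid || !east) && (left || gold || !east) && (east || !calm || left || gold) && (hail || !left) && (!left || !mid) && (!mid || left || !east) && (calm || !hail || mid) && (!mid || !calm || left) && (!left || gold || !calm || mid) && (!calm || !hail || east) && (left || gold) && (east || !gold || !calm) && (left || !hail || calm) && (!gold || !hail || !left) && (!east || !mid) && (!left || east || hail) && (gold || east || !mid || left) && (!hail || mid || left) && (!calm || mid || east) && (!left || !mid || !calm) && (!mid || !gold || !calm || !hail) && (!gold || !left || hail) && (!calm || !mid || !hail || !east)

True

Suppose gold = false.
Unit clause (left) forces left = true.
Unit clause (hail) forces hail = true.
Unit clause (mid) forces mid = true.
Now (!mid) is unsatisfied and unit — conflict.
So every satisfying assignment has gold = True.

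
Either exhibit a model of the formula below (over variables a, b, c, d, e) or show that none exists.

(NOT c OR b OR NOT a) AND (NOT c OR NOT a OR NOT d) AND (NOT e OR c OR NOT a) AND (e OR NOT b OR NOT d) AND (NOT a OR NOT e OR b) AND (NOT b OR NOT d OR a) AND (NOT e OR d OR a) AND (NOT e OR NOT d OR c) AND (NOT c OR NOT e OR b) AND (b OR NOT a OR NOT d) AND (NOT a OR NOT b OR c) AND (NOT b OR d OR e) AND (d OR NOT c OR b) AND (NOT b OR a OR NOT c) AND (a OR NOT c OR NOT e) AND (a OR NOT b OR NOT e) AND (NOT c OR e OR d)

a ↦ false; b ↦ false; c ↦ false; d ↦ false; e ↦ false

Suppose c = false.
Suppose e = false.
Suppose b = false.
Suppose a = false.
No clause remains; d is free.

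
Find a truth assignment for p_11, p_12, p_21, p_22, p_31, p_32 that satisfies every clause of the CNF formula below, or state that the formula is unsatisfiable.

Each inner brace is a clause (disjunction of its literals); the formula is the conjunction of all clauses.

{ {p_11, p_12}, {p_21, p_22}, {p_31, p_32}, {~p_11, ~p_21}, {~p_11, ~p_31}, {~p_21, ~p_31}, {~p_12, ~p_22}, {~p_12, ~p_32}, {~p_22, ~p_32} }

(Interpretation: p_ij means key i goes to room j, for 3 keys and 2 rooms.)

Suppose p_11 = 1.
Unit clause (~p_21) forces p_21 = 0.
Unit clause (p_22) forces p_22 = 1.
Unit clause (~p_31) forces p_31 = 0.
Unit clause (p_32) forces p_32 = 1.
That conflicts with the unit clause (~p_32).
Backtrack on p_11: now try p_11 = 0.
Unit clause (p_12) forces p_12 = 1.
Unit clause (~p_22) forces p_22 = 0.
Unit clause (p_21) forces p_21 = 1.
Unit clause (~p_31) forces p_31 = 0.
Unit clause (p_32) forces p_32 = 1.
That conflicts with the unit clause (~p_32).
Either choice for p_11 ends in contradiction.

UNSATISFIABLE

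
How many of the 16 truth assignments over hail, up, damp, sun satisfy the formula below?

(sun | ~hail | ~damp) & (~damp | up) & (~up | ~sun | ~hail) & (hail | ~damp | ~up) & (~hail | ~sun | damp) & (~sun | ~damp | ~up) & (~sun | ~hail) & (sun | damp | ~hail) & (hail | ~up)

There are 2^4 = 16 truth assignments over (hail, up, damp, sun).
Check each against the 9 clauses (columns in the order hail, up, damp, sun):
  F F F F  ✓ satisfies all
  F F F T  ✓ satisfies all
  F F T F  ✗ fails (~damp | up)
  F F T T  ✗ fails (~damp | up)
  F T F F  ✗ fails (hail | ~up)
  F T F T  ✗ fails (hail | ~up)
  F T T F  ✗ fails (hail | ~damp | ~up)
  F T T T  ✗ fails (hail | ~damp | ~up)
  T F F F  ✗ fails (sun | damp | ~hail)
  T F F T  ✗ fails (~hail | ~sun | damp)
  T F T F  ✗ fails (sun | ~hail | ~damp)
  T F T T  ✗ fails (~damp | up)
  T T F F  ✗ fails (sun | damp | ~hail)
  T T F T  ✗ fails (~up | ~sun | ~hail)
  T T T F  ✗ fails (sun | ~hail | ~damp)
  T T T T  ✗ fails (~up | ~sun | ~hail)
2 of the 16 rows are models.

2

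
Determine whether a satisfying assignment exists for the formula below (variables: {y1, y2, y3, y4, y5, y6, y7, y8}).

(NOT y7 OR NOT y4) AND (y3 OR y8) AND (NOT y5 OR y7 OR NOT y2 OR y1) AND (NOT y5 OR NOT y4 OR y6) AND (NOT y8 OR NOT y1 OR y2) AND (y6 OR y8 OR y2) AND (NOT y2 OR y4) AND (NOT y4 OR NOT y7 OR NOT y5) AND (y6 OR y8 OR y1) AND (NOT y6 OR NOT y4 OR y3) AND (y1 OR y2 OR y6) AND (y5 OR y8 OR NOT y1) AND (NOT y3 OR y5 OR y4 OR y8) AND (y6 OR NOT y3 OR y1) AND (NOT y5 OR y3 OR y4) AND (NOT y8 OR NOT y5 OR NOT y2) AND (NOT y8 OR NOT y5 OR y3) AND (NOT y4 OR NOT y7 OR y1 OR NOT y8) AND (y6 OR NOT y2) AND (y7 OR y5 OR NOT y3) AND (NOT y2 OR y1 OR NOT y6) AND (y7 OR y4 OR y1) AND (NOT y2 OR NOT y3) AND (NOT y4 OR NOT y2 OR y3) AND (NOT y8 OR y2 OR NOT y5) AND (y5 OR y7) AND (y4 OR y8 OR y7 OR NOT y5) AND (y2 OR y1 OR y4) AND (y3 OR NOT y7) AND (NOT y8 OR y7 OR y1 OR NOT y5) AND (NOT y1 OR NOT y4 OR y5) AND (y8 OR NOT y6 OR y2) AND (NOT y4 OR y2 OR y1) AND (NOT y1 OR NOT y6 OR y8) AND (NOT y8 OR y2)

No, unsatisfiable

Branch on y7: set y7 = false.
The clause (y5) is unit, so y5 = true.
Branch on y3: set y3 = true.
The clause (NOT y2) is unit, so y2 = false.
The clause (NOT y8) is unit, so y8 = false.
The clause (y6) is unit, so y6 = true.
Now (NOT y6) is unsatisfied and unit — conflict.
So y3 must be the other value — set y3 = false.
The clause (y8) is unit, so y8 = true.
Now (NOT y8) is unsatisfied and unit — conflict.
Either choice for y3 ends in contradiction.
So y7 must be the other value — set y7 = true.
The clause (NOT y4) is unit, so y4 = false.
The clause (NOT y2) is unit, so y2 = false.
The clause (y1) is unit, so y1 = true.
The clause (NOT y8) is unit, so y8 = false.
The clause (y3) is unit, so y3 = true.
The clause (y6) is unit, so y6 = true.
Now (NOT y6) is unsatisfied and unit — conflict.
Either choice for y7 ends in contradiction.
No assignment satisfies every clause.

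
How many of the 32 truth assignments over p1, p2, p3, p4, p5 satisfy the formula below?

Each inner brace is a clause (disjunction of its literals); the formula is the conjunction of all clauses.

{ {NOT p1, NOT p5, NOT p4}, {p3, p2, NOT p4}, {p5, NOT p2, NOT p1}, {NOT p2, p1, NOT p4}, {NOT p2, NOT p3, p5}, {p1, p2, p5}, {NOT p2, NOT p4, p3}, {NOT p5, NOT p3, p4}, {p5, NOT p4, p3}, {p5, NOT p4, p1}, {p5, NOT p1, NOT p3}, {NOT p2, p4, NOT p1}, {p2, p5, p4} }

There are 2^5 = 32 truth assignments over (p1, p2, p3, p4, p5).
Split on p1. With p1 = true, the clauses containing p1 are satisfied and NOT p1 drops from the rest; 1 of the 2^4 = 16 assignments to the other variables satisfy what remains.
With p1 = false, by the same count on the reduced clause set, 4 assignments work.
(One model: p1=F, p2=F, p3=F, p4=F, p5=T.)
Total: 1 + 4 = 5.

5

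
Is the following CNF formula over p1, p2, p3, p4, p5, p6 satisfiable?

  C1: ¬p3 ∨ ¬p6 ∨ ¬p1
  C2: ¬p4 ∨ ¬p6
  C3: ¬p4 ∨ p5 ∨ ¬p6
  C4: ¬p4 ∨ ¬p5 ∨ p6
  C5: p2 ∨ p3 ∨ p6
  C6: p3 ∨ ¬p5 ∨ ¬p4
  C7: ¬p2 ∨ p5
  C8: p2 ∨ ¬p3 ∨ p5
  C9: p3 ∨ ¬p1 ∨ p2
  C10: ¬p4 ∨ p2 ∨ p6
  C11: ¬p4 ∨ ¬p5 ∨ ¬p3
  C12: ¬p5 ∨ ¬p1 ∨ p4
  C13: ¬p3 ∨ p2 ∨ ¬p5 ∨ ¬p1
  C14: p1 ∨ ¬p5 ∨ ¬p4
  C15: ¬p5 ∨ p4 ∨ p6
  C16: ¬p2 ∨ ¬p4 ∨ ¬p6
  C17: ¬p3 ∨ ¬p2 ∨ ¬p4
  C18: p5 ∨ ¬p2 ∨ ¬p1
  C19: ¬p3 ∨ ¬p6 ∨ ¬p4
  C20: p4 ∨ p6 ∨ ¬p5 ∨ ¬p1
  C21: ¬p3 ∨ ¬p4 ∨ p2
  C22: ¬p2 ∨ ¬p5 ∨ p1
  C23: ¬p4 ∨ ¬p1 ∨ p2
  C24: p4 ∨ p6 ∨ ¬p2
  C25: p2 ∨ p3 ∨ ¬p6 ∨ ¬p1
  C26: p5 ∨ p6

Suppose p4 = False.
Suppose p2 = False.
Suppose p3 = False.
From the singleton clause (p6), p6 = True.
From the singleton clause (¬p1), p1 = False.
All clauses hold; p5 can take either value.
A satisfying assignment: p1=False,  p2=False,  p3=False,  p4=False,  p5=True,  p6=True.

Yes, satisfiable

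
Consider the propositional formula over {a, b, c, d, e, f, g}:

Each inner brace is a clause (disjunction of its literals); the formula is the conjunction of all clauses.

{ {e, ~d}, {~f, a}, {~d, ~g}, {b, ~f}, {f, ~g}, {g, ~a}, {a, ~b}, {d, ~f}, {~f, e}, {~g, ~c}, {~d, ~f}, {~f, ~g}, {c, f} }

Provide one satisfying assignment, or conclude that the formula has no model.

a=0, b=0, c=1, d=1, e=1, f=0, g=0

Case e = 1:
Case f = 0:
From the singleton clause (~g), g = 0.
From the singleton clause (~a), a = 0.
From the singleton clause (~b), b = 0.
From the singleton clause (c), c = 1.
No clause remains; d is free.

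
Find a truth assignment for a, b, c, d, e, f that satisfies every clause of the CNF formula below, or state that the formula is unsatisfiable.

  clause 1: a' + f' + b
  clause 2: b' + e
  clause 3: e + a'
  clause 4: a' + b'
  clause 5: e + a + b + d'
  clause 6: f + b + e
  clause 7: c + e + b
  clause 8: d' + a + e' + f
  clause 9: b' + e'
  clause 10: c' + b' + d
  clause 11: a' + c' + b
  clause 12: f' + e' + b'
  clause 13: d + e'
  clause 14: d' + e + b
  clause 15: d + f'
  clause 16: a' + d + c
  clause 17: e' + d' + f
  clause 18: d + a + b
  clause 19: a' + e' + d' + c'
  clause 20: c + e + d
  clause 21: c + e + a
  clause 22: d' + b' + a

Suppose b = 0.
Suppose a = 0.
The clause (d) is unit, so d = 1.
The clause (e) is unit, so e = 1.
The clause (f) is unit, so f = 1.
No clause remains; c is free.

a: 0,  b: 0,  c: 1,  d: 1,  e: 1,  f: 1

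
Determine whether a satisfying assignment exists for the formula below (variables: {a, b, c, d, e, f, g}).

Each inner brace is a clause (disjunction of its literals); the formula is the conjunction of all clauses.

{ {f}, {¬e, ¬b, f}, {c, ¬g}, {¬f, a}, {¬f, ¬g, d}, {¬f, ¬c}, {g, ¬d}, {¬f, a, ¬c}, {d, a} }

Yes

From the singleton clause (f), f = True.
From the singleton clause (a), a = True.
From the singleton clause (¬c), c = False.
From the singleton clause (¬g), g = False.
From the singleton clause (¬d), d = False.
All clauses hold; b, e can take either value.
A satisfying assignment: a: True,  b: False,  c: False,  d: False,  e: False,  f: True,  g: False.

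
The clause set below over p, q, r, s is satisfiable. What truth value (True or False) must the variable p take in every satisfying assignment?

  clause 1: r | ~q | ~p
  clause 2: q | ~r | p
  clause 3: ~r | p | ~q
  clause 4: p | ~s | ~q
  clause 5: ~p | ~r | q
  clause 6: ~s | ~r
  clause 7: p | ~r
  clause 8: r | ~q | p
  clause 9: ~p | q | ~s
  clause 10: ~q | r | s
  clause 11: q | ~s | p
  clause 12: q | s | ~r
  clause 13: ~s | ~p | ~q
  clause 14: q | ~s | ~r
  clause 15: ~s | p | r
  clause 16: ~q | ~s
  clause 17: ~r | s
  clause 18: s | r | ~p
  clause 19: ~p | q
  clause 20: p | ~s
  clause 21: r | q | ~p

Suppose p = 1.
Unit clause (q) forces q = 1.
Unit clause (r) forces r = 1.
Unit clause (~s) forces s = 0.
Now (s) is unsatisfied and unit — conflict.
So every satisfying assignment has p = False.

False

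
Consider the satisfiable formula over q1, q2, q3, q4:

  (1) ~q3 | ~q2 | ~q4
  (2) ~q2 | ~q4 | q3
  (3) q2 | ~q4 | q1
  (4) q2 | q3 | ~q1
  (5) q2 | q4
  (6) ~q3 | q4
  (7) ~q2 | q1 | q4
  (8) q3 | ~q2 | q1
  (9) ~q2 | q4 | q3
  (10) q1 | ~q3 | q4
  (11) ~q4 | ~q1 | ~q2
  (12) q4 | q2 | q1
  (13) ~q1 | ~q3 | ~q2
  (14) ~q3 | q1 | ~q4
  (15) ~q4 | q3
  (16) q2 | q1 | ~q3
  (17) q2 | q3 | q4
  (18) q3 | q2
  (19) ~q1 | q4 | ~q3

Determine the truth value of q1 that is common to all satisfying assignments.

True

Suppose q1 = 0.
Suppose q2 = 1.
(q4) alone gives q4 = 1.
(~q3) alone gives q3 = 0.
But (q3) is also a unit clause — contradiction.
Undo q2 and try q2 = 0.
(~q4) alone gives q4 = 0.
But (q4) is also a unit clause — contradiction.
Both values of q2 lead to a conflict.
So every satisfying assignment has q1 = True.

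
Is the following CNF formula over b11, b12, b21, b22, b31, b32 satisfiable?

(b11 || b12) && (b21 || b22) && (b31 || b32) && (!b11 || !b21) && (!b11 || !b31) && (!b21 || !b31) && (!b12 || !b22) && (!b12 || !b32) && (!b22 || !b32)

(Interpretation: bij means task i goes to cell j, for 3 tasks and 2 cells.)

Branch on b11: set b11 = true.
(!b21) alone gives b21 = false.
(b22) alone gives b22 = true.
(!b31) alone gives b31 = false.
(b32) alone gives b32 = true.
But (!b32) is also a unit clause — contradiction.
So b11 must be the other value — set b11 = false.
(b12) alone gives b12 = true.
(!b22) alone gives b22 = false.
(b21) alone gives b21 = true.
(!b31) alone gives b31 = false.
(b32) alone gives b32 = true.
But (!b32) is also a unit clause — contradiction.
Either choice for b11 ends in contradiction.
No assignment satisfies every clause.

No, unsatisfiable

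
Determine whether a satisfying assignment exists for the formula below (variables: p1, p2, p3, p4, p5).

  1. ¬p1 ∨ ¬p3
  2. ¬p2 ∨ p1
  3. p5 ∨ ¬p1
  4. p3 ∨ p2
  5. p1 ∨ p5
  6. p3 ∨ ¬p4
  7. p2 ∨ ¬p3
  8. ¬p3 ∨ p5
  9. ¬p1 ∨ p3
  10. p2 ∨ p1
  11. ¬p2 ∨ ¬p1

Case p1 = False:
(¬p2) alone gives p2 = False.
That conflicts with the unit clause (p2).
So p1 must be the other value — set p1 = True.
(¬p3) alone gives p3 = False.
That conflicts with the unit clause (p3).
Neither p1 = True nor p1 = False works.
No assignment satisfies every clause.

No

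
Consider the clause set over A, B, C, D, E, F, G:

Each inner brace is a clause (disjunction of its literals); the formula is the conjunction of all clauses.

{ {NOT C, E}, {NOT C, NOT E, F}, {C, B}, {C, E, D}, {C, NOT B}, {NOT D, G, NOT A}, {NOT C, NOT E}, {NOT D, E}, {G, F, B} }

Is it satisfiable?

Suppose C = false.
From the singleton clause (B), B = true.
But (NOT B) is also a unit clause — contradiction.
Backtrack on C: now try C = true.
From the singleton clause (E), E = true.
But (NOT E) is also a unit clause — contradiction.
Neither C = true nor C = false works.
No assignment satisfies every clause.

No, unsatisfiable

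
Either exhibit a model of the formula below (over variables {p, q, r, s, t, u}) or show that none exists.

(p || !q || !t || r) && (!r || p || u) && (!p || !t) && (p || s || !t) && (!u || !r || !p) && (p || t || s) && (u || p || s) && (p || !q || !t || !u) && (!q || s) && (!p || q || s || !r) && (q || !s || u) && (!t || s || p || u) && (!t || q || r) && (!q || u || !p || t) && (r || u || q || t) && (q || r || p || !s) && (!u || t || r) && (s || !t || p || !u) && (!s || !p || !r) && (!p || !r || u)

Branch on p: set p = false.
Branch on r: set r = true.
The clause (u) is unit, so u = true.
Branch on s: set s = true.
Branch on q: set q = true.
The clause (!t) is unit, so t = false.
Every clause now holds.

p=false, q=true, r=true, s=true, t=false, u=true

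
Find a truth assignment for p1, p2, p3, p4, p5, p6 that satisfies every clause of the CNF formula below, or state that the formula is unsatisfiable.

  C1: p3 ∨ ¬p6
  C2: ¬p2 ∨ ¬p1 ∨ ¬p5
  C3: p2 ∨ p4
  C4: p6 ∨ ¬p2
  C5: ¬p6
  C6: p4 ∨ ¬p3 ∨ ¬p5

p1=True; p2=False; p3=False; p4=True; p5=True; p6=False

Unit clause (¬p6) forces p6 = False.
Unit clause (¬p2) forces p2 = False.
Unit clause (p4) forces p4 = True.
All clauses hold; p1, p3, p5 can take either value.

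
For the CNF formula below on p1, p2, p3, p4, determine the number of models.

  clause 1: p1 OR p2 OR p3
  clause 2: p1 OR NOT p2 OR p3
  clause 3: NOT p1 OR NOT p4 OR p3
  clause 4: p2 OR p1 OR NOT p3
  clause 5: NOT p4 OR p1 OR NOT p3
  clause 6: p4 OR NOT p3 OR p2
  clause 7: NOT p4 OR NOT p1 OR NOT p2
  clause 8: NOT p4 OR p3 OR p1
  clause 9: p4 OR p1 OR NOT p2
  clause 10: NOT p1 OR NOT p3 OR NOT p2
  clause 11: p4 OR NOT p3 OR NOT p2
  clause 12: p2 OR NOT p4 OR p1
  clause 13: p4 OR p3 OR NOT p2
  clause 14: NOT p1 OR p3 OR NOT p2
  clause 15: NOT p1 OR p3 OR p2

1

There are 2^4 = 16 truth assignments over (p1, p2, p3, p4).
Check each against the 15 clauses (columns in the order p1, p2, p3, p4):
  F F F F  ✗ fails (p1 OR p2 OR p3)
  F F F T  ✗ fails (p1 OR p2 OR p3)
  F F T F  ✗ fails (p2 OR p1 OR NOT p3)
  F F T T  ✗ fails (p2 OR p1 OR NOT p3)
  F T F F  ✗ fails (p1 OR NOT p2 OR p3)
  F T F T  ✗ fails (p1 OR NOT p2 OR p3)
  F T T F  ✗ fails (p4 OR p1 OR NOT p2)
  F T T T  ✗ fails (NOT p4 OR p1 OR NOT p3)
  T F F F  ✗ fails (NOT p1 OR p3 OR p2)
  T F F T  ✗ fails (NOT p1 OR NOT p4 OR p3)
  T F T F  ✗ fails (p4 OR NOT p3 OR p2)
  T F T T  ✓ satisfies all
  T T F F  ✗ fails (p4 OR p3 OR NOT p2)
  T T F T  ✗ fails (NOT p1 OR NOT p4 OR p3)
  T T T F  ✗ fails (NOT p1 OR NOT p3 OR NOT p2)
  T T T T  ✗ fails (NOT p4 OR NOT p1 OR NOT p2)
1 of the 16 rows is a model.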